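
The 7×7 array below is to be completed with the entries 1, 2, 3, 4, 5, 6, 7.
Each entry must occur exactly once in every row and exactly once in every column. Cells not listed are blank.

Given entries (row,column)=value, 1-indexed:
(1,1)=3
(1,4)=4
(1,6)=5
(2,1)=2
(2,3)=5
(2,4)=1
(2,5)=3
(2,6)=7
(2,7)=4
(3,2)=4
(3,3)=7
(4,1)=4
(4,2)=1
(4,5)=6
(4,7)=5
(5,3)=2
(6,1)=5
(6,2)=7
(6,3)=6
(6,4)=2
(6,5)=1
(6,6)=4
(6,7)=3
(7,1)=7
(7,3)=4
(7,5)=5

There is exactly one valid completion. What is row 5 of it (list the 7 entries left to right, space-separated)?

1 5 2 3 4 6 7

Row 1, column 3: row 1 has {3, 4, 5} and column 3 has {2, 4, 5, 6, 7}, leaving only 1.
Row 2, column 2: row 2 has {1, 2, 3, 4, 5, 7} and column 2 has {1, 4, 7}, leaving only 6.
Row 1, column 2: row 1 has {1, 3, 4, 5} and column 2 has {1, 4, 6, 7}, leaving only 2.
Row 1, column 5: row 1 has {1, 2, 3, 4, 5} and column 5 has {1, 3, 5, 6}, leaving only 7.
Row 5, column 5: row 5 has {2} and column 5 has {1, 3, 5, 6, 7}, leaving only 4.
Row 1, column 7: row 1 has {1, 2, 3, 4, 5, 7} and column 7 has {3, 4, 5}, leaving only 6.
Row 3, column 5: row 3 has {4, 7} and column 5 has {1, 3, 4, 5, 6, 7}, leaving only 2.
Row 3, column 7: row 3 has {2, 4, 7} and column 7 has {3, 4, 5, 6}, leaving only 1.
Row 5, column 7: row 5 has {2, 4} and column 7 has {1, 3, 4, 5, 6}, leaving only 7.
Row 3, column 1: row 3 has {1, 2, 4, 7} and column 1 has {2, 3, 4, 5, 7}, leaving only 6.
Row 5, column 1: row 5 has {2, 4, 7} and column 1 has {2, 3, 4, 5, 6, 7}, leaving only 1.
Row 3, column 6: row 3 has {1, 2, 4, 6, 7} and column 6 has {4, 5, 7}, leaving only 3.
Row 5, column 6: row 5 has {1, 2, 4, 7} and column 6 has {3, 4, 5, 7}, leaving only 6.
Row 3, column 4: row 3 has {1, 2, 3, 4, 6, 7} and column 4 has {1, 2, 4}, leaving only 5.
Row 5, column 4: row 5 has {1, 2, 4, 6, 7} and column 4 has {1, 2, 4, 5}, leaving only 3.
Row 5, column 2: row 5 has {1, 2, 3, 4, 6, 7} and column 2 has {1, 2, 4, 6, 7}, leaving only 5.
So row 5 reads: 1 5 2 3 4 6 7.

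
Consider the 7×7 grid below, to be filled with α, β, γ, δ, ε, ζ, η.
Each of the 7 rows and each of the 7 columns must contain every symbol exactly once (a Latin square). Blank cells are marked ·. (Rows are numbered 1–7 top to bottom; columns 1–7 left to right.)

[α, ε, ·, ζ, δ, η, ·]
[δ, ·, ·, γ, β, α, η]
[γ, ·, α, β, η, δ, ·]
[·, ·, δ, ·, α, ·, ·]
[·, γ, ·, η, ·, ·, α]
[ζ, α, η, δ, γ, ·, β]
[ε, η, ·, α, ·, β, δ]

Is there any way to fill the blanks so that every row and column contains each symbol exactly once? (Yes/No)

No

Row 1, column 7: row 1 has {α, δ, ε, ζ, η} and column 7 has {α, β, δ, η}, so it must be γ.
Row 1, column 3: row 1 has {α, γ, δ, ε, ζ, η} and column 3 has {α, δ, η}, so it must be β.
Row 2, column 2: row 2 has {α, β, γ, δ, η} and column 2 has {α, γ, ε, η}, so it must be ζ.
Now row 3, column 2: row 3 together with column 2 already contain {α, β, γ, δ, ε, ζ, η} — every symbol — so nothing can go there. The grid has no valid completion.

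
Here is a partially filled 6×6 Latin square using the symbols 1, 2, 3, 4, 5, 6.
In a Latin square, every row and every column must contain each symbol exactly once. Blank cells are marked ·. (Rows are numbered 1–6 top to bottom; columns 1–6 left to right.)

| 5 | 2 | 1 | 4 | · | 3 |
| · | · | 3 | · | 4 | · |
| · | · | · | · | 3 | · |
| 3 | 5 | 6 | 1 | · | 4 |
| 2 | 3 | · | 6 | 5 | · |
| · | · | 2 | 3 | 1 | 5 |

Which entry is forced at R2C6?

Row 1, column 5: row 1 has {1, 2, 3, 4, 5} and column 5 has {1, 3, 4, 5}, leaving only 6.
Row 4, column 5: row 4 has {1, 3, 4, 5, 6} and column 5 has {1, 3, 4, 5, 6}, leaving only 2.
Row 5, column 3: row 5 has {2, 3, 5, 6} and column 3 has {1, 2, 3, 6}, leaving only 4.
Row 3, column 3: row 3 has {3} and column 3 has {1, 2, 3, 4, 6}, leaving only 5.
Row 3, column 4: row 3 has {3, 5} and column 4 has {1, 3, 4, 6}, leaving only 2.
Row 2, column 4: row 2 has {3, 4} and column 4 has {1, 2, 3, 4, 6}, leaving only 5.
Row 5, column 6: row 5 has {2, 3, 4, 5, 6} and column 6 has {3, 4, 5}, leaving only 1.
Row 3, column 6: row 3 has {2, 3, 5} and column 6 has {1, 3, 4, 5}, leaving only 6.
Row 2 already has {3, 4, 5} and column 6 already has {1, 3, 4, 5, 6}, so row 2, column 6 must be 2.

2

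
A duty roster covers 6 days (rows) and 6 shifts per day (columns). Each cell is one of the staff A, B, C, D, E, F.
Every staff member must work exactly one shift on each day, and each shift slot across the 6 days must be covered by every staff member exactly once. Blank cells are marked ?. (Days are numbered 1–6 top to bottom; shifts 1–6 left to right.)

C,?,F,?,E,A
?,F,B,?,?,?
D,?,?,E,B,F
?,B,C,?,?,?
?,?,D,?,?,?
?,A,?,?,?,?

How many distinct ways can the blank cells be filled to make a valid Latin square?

Day 1, shift 2: eliminating its day and shift leaves {D}.
Day 1, shift 4: eliminating its day and shift leaves {B, D}.
Day 2, shift 1: eliminating its day and shift leaves {A, E}.
Day 2, shift 4: eliminating its day and shift leaves {A, C, D}.
Day 2, shift 5: eliminating its day and shift leaves {A, C, D}.
Day 2, shift 6: eliminating its day and shift leaves {C, D, E}.
Day 3, shift 2: eliminating its day and shift leaves {C}.
Day 3, shift 3: eliminating its day and shift leaves {A}.
Day 4, shift 1: eliminating its day and shift leaves {A, E, F}.
Day 4, shift 4: eliminating its day and shift leaves {A, D, F}.
Day 4, shift 5: eliminating its day and shift leaves {A, D, F}.
Day 4, shift 6: eliminating its day and shift leaves {D, E}.
Day 5, shift 1: eliminating its day and shift leaves {A, B, E, F}.
Day 5, shift 2: eliminating its day and shift leaves {C, E}.
Day 5, shift 4: eliminating its day and shift leaves {A, B, C, F}.
Day 5, shift 5: eliminating its day and shift leaves {A, C, F}.
Day 5, shift 6: eliminating its day and shift leaves {B, C, E}.
Day 6, shift 1: eliminating its day and shift leaves {B, E, F}.
Day 6, shift 3: eliminating its day and shift leaves {E}.
Day 6, shift 4: eliminating its day and shift leaves {B, C, D, F}.
Day 6, shift 5: eliminating its day and shift leaves {C, D, F}.
Day 6, shift 6: eliminating its day and shift leaves {B, C, D, E}.
Enumerating the assignments across these blanks that avoid any day or shift repeat gives 20 completions.

20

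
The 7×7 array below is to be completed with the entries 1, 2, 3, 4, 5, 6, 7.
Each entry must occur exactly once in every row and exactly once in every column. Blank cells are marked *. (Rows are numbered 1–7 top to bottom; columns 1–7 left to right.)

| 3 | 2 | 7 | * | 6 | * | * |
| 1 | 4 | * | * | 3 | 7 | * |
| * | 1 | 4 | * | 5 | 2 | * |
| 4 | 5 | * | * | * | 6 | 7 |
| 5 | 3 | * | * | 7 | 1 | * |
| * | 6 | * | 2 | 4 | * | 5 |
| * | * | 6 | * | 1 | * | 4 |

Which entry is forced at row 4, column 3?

3

Row 1, column 7: row 1 has {2, 3, 6, 7} and column 7 has {4, 5, 7}, leaving only 1.
Row 4, column 5: row 4 has {4, 5, 6, 7} and column 5 has {1, 3, 4, 5, 6, 7}, leaving only 2.
Row 5, column 3: row 5 has {1, 3, 5, 7} and column 3 has {4, 6, 7}, leaving only 2.
Row 2, column 3: row 2 has {1, 3, 4, 7} and column 3 has {2, 4, 6, 7}, leaving only 5.
Row 2, column 4: row 2 has {1, 3, 4, 5, 7} and column 4 has {2}, leaving only 6.
Row 2, column 7: row 2 has {1, 3, 4, 5, 6, 7} and column 7 has {1, 4, 5, 7}, leaving only 2.
Row 5, column 4: row 5 has {1, 2, 3, 5, 7} and column 4 has {2, 6}, leaving only 4.
Row 1, column 4: row 1 has {1, 2, 3, 6, 7} and column 4 has {2, 4, 6}, leaving only 5.
Row 1, column 6: row 1 has {1, 2, 3, 5, 6, 7} and column 6 has {1, 2, 6, 7}, leaving only 4.
Row 5, column 7: row 5 has {1, 2, 3, 4, 5, 7} and column 7 has {1, 2, 4, 5, 7}, leaving only 6.
Row 3, column 7: row 3 has {1, 2, 4, 5} and column 7 has {1, 2, 4, 5, 6, 7}, leaving only 3.
Row 3, column 4: row 3 has {1, 2, 3, 4, 5} and column 4 has {2, 4, 5, 6}, leaving only 7.
Row 3, column 1: row 3 has {1, 2, 3, 4, 5, 7} and column 1 has {1, 3, 4, 5}, leaving only 6.
Row 6, column 1: row 6 has {2, 4, 5, 6} and column 1 has {1, 3, 4, 5, 6}, leaving only 7.
Row 6, column 6: row 6 has {2, 4, 5, 6, 7} and column 6 has {1, 2, 4, 6, 7}, leaving only 3.
Row 6, column 3: row 6 has {2, 3, 4, 5, 6, 7} and column 3 has {2, 4, 5, 6, 7}, leaving only 1.
Row 4 already has {2, 4, 5, 6, 7} and column 3 already has {1, 2, 4, 5, 6, 7}, so row 4, column 3 must be 3.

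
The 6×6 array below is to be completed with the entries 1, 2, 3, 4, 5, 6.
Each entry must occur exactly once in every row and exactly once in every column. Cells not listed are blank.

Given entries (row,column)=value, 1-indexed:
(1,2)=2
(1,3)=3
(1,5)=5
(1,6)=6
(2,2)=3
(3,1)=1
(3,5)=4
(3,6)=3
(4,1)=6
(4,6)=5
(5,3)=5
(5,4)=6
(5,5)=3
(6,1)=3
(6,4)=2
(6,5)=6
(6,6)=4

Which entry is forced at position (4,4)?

Row 1, column 1: row 1 has {2, 3, 5, 6} and column 1 has {1, 3, 6}, leaving only 4.
Row 1, column 4: row 1 has {2, 3, 4, 5, 6} and column 4 has {2, 6}, leaving only 1.
Row 3, column 4: row 3 has {1, 3, 4} and column 4 has {1, 2, 6}, leaving only 5.
Row 2, column 4: row 2 has {3} and column 4 has {1, 2, 5, 6}, leaving only 4.
Row 4 already has {5, 6} and column 4 already has {1, 2, 4, 5, 6}, so row 4, column 4 must be 3.

3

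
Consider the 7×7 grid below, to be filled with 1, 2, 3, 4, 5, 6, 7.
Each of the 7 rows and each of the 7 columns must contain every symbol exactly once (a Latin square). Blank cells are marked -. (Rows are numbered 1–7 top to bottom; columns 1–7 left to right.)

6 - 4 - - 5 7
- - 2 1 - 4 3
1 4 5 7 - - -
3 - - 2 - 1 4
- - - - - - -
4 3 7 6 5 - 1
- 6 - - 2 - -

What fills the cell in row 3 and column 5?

3

Row 1, column 4: row 1 has {4, 5, 6, 7} and column 4 has {1, 2, 6, 7}, leaving only 3.
Row 1, column 5: row 1 has {3, 4, 5, 6, 7} and column 5 has {2, 5}, leaving only 1.
Row 1, column 2: row 1 has {1, 3, 4, 5, 6, 7} and column 2 has {3, 4, 6}, leaving only 2.
Row 4, column 3: row 4 has {1, 2, 3, 4} and column 3 has {2, 4, 5, 7}, leaving only 6.
Row 4, column 5: row 4 has {1, 2, 3, 4, 6} and column 5 has {1, 2, 5}, leaving only 7.
Row 2, column 5: row 2 has {1, 2, 3, 4} and column 5 has {1, 2, 5, 7}, leaving only 6.
Row 3 already has {1, 4, 5, 7} and column 5 already has {1, 2, 5, 6, 7}, so row 3, column 5 must be 3.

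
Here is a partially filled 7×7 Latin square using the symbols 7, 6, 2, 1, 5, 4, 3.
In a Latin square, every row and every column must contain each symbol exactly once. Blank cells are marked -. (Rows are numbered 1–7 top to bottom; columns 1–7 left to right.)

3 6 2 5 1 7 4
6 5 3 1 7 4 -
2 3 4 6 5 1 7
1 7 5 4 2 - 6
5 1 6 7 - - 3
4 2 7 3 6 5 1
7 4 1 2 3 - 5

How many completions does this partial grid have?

Row 2, column 7: eliminating its row and column leaves {2}.
Row 4, column 6: eliminating its row and column leaves {3}.
Row 5, column 5: eliminating its row and column leaves {4}.
Row 5, column 6: eliminating its row and column leaves {2}.
Row 7, column 6: eliminating its row and column leaves {6}.
Only one assignment across all blanks avoids any row or column repeat, giving 1 completion.

1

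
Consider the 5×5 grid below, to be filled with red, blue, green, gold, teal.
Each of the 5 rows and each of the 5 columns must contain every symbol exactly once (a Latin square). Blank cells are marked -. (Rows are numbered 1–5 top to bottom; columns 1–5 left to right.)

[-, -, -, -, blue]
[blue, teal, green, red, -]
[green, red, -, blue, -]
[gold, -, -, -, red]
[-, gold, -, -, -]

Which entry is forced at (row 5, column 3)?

Row 1, column 2: row 1 has {blue} and column 2 has {red, gold, teal}, leaving only green.
Row 2, column 5: row 2 has {red, blue, green, teal} and column 5 has {red, blue}, leaving only gold.
Row 3, column 5: row 3 has {red, blue, green} and column 5 has {red, blue, gold}, leaving only teal.
Row 3, column 3: row 3 has {red, blue, green, teal} and column 3 has {green}, leaving only gold.
Row 4, column 2: row 4 has {red, gold} and column 2 has {red, green, gold, teal}, leaving only blue.
Row 4, column 3: row 4 has {red, blue, gold} and column 3 has {green, gold}, leaving only teal.
Row 1, column 3: row 1 has {blue, green} and column 3 has {green, gold, teal}, leaving only red.
Row 5 already has {gold} and column 3 already has {red, green, gold, teal}, so row 5, column 3 must be blue.

blue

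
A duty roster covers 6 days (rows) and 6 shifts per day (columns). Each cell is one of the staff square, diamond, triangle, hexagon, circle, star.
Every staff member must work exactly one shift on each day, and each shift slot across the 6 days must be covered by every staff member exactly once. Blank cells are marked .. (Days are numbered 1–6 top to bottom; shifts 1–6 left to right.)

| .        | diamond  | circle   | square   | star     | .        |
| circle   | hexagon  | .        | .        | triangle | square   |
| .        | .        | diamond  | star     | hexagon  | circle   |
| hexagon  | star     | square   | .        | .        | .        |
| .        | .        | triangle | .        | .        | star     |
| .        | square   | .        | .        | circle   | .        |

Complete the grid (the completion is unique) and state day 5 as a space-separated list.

Day 5, shift 2: day 5 has {triangle, star} and shift 2 has {square, diamond, hexagon, star}, leaving only circle.
Day 1, shift 1: day 1 has {square, diamond, circle, star} and shift 1 has {hexagon, circle}, leaving only triangle.
Day 1, shift 6: day 1 has {square, diamond, triangle, circle, star} and shift 6 has {square, circle, star}, leaving only hexagon.
Day 2, shift 3: day 2 has {square, triangle, hexagon, circle} and shift 3 has {square, diamond, triangle, circle}, leaving only star.
Day 2, shift 4: day 2 has {square, triangle, hexagon, circle, star} and shift 4 has {square, star}, leaving only diamond.
Day 5, shift 4: day 5 has {triangle, circle, star} and shift 4 has {square, diamond, star}, leaving only hexagon.
Day 3, shift 1: day 3 has {diamond, hexagon, circle, star} and shift 1 has {triangle, hexagon, circle}, leaving only square.
Day 5, shift 1: day 5 has {triangle, hexagon, circle, star} and shift 1 has {square, triangle, hexagon, circle}, leaving only diamond.
Day 5, shift 5: day 5 has {diamond, triangle, hexagon, circle, star} and shift 5 has {triangle, hexagon, circle, star}, leaving only square.
So day 5 reads: diamond circle triangle hexagon square star.

diamond circle triangle hexagon square star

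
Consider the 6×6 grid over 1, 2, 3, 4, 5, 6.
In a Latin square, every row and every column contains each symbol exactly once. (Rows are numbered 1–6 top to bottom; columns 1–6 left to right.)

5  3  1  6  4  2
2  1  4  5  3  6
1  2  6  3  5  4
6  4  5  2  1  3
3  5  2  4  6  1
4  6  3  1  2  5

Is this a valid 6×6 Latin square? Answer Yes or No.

Each row is a permutation of the 6 symbols, and so is each column.

Yes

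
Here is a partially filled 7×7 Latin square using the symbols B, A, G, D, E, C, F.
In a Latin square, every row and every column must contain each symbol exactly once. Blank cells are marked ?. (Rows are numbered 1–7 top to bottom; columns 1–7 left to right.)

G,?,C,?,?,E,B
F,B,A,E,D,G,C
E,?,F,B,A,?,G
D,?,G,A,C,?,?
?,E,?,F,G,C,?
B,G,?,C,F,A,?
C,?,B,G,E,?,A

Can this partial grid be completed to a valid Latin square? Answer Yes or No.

No

Row 1, column 5: row 1 together with column 5 already contain {B, A, G, D, E, C, F} — every symbol — so nothing can go there. The grid has no valid completion.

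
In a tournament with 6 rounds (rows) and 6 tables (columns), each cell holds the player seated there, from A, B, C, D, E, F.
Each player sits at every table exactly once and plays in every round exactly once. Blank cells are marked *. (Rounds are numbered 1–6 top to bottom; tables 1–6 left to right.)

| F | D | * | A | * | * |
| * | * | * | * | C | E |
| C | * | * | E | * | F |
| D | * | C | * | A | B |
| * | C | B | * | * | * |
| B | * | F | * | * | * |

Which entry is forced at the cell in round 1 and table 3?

Round 1 already has {A, D, F} and table 3 already has {B, C, F}, so round 1, table 3 must be E.

E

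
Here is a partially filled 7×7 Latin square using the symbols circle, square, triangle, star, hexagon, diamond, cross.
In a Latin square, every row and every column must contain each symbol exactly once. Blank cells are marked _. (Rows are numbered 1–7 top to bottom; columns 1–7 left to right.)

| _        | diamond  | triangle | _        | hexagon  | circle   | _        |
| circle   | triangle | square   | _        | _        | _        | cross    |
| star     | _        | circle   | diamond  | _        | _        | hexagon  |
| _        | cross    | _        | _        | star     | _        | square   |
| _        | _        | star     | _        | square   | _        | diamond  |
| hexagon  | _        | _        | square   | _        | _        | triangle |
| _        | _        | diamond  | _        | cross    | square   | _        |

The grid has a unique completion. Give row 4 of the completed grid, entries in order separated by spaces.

diamond cross hexagon circle star triangle square

Row 4, column 3: row 4 has {square, star, cross} and column 3 has {circle, square, triangle, star, diamond}, leaving only hexagon.
Row 1, column 7: row 1 has {circle, triangle, hexagon, diamond} and column 7 has {square, triangle, hexagon, diamond, cross}, leaving only star.
Row 1, column 4: row 1 has {circle, triangle, star, hexagon, diamond} and column 4 has {square, diamond}, leaving only cross.
Row 1, column 1: row 1 has {circle, triangle, star, hexagon, diamond, cross} and column 1 has {circle, star, hexagon}, leaving only square.
Row 2, column 5: row 2 has {circle, square, triangle, cross} and column 5 has {square, star, hexagon, cross}, leaving only diamond.
Row 3, column 2: row 3 has {circle, star, hexagon, diamond} and column 2 has {triangle, diamond, cross}, leaving only square.
Row 3, column 5: row 3 has {circle, square, star, hexagon, diamond} and column 5 has {square, star, hexagon, diamond, cross}, leaving only triangle.
Row 3, column 6: row 3 has {circle, square, triangle, star, hexagon, diamond} and column 6 has {circle, square}, leaving only cross.
Row 6, column 3: row 6 has {square, triangle, hexagon} and column 3 has {circle, square, triangle, star, hexagon, diamond}, leaving only cross.
Row 6, column 5: row 6 has {square, triangle, hexagon, cross} and column 5 has {square, triangle, star, hexagon, diamond, cross}, leaving only circle.
Row 6, column 2: row 6 has {circle, square, triangle, hexagon, cross} and column 2 has {square, triangle, diamond, cross}, leaving only star.
Row 6, column 6: row 6 has {circle, square, triangle, star, hexagon, cross} and column 6 has {circle, square, cross}, leaving only diamond.
Row 4, column 6: row 4 has {square, star, hexagon, cross} and column 6 has {circle, square, diamond, cross}, leaving only triangle.
Row 4, column 1: row 4 has {square, triangle, star, hexagon, cross} and column 1 has {circle, square, star, hexagon}, leaving only diamond.
Row 4, column 4: row 4 has {square, triangle, star, hexagon, diamond, cross} and column 4 has {square, diamond, cross}, leaving only circle.
So row 4 reads: diamond cross hexagon circle star triangle square.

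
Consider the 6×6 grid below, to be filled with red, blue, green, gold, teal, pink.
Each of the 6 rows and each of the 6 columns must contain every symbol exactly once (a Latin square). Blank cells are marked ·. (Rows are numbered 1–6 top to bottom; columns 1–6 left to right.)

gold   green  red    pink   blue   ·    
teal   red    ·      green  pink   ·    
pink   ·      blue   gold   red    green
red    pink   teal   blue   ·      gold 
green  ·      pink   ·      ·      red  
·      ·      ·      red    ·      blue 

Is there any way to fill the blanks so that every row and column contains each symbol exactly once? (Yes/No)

No

Row 2, column 6: row 2 together with column 6 already contain {red, blue, green, gold, teal, pink} — every symbol — so nothing can go there. The grid has no valid completion.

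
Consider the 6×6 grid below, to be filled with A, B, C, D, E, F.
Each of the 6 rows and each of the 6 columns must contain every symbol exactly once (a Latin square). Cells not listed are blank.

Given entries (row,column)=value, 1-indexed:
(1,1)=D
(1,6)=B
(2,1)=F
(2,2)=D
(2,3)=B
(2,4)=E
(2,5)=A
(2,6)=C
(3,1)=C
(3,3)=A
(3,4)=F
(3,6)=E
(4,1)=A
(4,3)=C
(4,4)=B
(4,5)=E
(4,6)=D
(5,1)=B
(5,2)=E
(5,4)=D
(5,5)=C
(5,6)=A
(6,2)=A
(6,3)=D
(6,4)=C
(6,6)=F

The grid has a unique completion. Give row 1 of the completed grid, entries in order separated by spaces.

D C E A F B

Row 1, column 4: row 1 has {B, D} and column 4 has {B, C, D, E, F}, leaving only A.
Row 1, column 5: row 1 has {A, B, D} and column 5 has {A, C, E}, leaving only F.
Row 1, column 2: row 1 has {A, B, D, F} and column 2 has {A, D, E}, leaving only C.
Row 1, column 3: row 1 has {A, B, C, D, F} and column 3 has {A, B, C, D}, leaving only E.
So row 1 reads: D C E A F B.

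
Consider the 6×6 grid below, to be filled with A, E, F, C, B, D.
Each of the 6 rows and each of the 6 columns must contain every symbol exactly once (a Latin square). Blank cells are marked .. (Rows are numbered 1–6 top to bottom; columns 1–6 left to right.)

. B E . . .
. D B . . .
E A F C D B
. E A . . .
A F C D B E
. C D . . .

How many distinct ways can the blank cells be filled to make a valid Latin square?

Row 1, column 1: eliminating its row and column leaves {F, C, D}.
Row 1, column 4: eliminating its row and column leaves {A, F}.
Row 1, column 5: eliminating its row and column leaves {A, F, C}.
Row 1, column 6: eliminating its row and column leaves {A, F, C, D}.
Row 2, column 1: eliminating its row and column leaves {F, C}.
Row 2, column 4: eliminating its row and column leaves {A, E, F}.
Row 2, column 5: eliminating its row and column leaves {A, E, F, C}.
Row 2, column 6: eliminating its row and column leaves {A, F, C}.
Row 4, column 1: eliminating its row and column leaves {F, C, B, D}.
Row 4, column 4: eliminating its row and column leaves {F, B}.
Row 4, column 5: eliminating its row and column leaves {F, C}.
Row 4, column 6: eliminating its row and column leaves {F, C, D}.
Row 6, column 1: eliminating its row and column leaves {F, B}.
Row 6, column 4: eliminating its row and column leaves {A, E, F, B}.
Row 6, column 5: eliminating its row and column leaves {A, E, F}.
Row 6, column 6: eliminating its row and column leaves {A, F}.
Enumerating the assignments across these blanks that avoid any row or column repeat gives 14 completions.

14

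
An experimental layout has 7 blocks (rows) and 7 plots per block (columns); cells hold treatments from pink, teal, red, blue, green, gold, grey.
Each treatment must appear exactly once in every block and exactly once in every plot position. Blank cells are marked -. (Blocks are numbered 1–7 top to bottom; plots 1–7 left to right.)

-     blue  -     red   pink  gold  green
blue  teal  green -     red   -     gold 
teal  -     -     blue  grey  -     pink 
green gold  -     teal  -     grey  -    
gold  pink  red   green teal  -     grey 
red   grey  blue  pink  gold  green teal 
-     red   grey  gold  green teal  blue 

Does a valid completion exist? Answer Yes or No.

No block or plot among the givens repeats a symbol, and propagating forced cells runs into no contradiction.
One valid completion exists (for instance, grey blue teal red pink gold green / blue teal green grey red pink gold / teal green gold blue grey red pink / green gold pink teal blue grey red / gold pink red green teal blue grey / red grey blue pink gold green teal / pink red grey gold green teal blue).

Yes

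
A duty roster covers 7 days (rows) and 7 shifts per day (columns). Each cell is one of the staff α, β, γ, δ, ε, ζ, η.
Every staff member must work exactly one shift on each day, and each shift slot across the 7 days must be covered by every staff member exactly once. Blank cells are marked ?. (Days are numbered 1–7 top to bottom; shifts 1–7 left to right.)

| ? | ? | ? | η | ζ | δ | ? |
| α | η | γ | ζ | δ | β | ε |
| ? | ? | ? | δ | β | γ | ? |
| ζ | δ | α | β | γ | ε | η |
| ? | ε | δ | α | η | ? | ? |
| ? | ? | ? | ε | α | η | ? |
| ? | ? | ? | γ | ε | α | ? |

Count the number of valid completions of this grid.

Day 1, shift 1: eliminating its day and shift leaves {β, γ, ε}.
Day 1, shift 2: eliminating its day and shift leaves {α, β, γ}.
Day 1, shift 3: eliminating its day and shift leaves {β, ε}.
Day 1, shift 7: eliminating its day and shift leaves {α, β, γ}.
Day 3, shift 1: eliminating its day and shift leaves {ε, η}.
Day 3, shift 2: eliminating its day and shift leaves {α, ζ}.
Day 3, shift 3: eliminating its day and shift leaves {ε, ζ, η}.
Day 3, shift 7: eliminating its day and shift leaves {α, ζ}.
Day 5, shift 1: eliminating its day and shift leaves {β, γ}.
Day 5, shift 6: eliminating its day and shift leaves {ζ}.
Day 5, shift 7: eliminating its day and shift leaves {β, γ, ζ}.
Day 6, shift 1: eliminating its day and shift leaves {β, γ, δ}.
Day 6, shift 2: eliminating its day and shift leaves {β, γ, ζ}.
Day 6, shift 3: eliminating its day and shift leaves {β, ζ}.
Day 6, shift 7: eliminating its day and shift leaves {β, γ, δ, ζ}.
Day 7, shift 1: eliminating its day and shift leaves {β, δ, η}.
Day 7, shift 2: eliminating its day and shift leaves {β, ζ}.
Day 7, shift 3: eliminating its day and shift leaves {β, ζ, η}.
Day 7, shift 7: eliminating its day and shift leaves {β, δ, ζ}.
Enumerating the assignments across these blanks that avoid any day or shift repeat gives 8 completions.

8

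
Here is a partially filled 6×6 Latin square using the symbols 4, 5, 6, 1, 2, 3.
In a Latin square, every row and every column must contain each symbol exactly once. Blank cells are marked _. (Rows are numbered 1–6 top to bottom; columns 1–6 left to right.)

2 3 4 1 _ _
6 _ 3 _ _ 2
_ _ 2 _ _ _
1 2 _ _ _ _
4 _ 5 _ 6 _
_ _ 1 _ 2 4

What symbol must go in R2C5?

1

Row 1, column 5: row 1 has {4, 1, 2, 3} and column 5 has {6, 2}, leaving only 5.
Row 1, column 6: row 1 has {4, 5, 1, 2, 3} and column 6 has {4, 2}, leaving only 6.
Row 4, column 3: row 4 has {1, 2} and column 3 has {4, 5, 1, 2, 3}, leaving only 6.
Row 5, column 2: row 5 has {4, 5, 6} and column 2 has {2, 3}, leaving only 1.
Row 5, column 6: row 5 has {4, 5, 6, 1} and column 6 has {4, 6, 2}, leaving only 3.
Row 4, column 6: row 4 has {6, 1, 2} and column 6 has {4, 6, 2, 3}, leaving only 5.
Row 3, column 6: row 3 has {2} and column 6 has {4, 5, 6, 2, 3}, leaving only 1.
Row 5, column 4: row 5 has {4, 5, 6, 1, 3} and column 4 has {1}, leaving only 2.
Row 2, column 5 is narrowed to {4, 1}.
If it were 4, then row 2, column 4 would be left with no valid symbol.
So row 2, column 5 must be 1.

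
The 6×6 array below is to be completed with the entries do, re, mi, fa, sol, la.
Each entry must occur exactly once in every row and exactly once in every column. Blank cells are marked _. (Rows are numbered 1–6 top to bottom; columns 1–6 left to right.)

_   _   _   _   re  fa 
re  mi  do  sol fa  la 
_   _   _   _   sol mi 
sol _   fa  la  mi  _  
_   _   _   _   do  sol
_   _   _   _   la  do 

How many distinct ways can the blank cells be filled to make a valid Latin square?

14

Row 1, column 1: eliminating its row and column leaves {do, mi, la}.
Row 1, column 2: eliminating its row and column leaves {do, sol, la}.
Row 1, column 3: eliminating its row and column leaves {mi, sol, la}.
Row 1, column 4: eliminating its row and column leaves {do, mi}.
Row 3, column 1: eliminating its row and column leaves {do, fa, la}.
Row 3, column 2: eliminating its row and column leaves {do, re, fa, la}.
Row 3, column 3: eliminating its row and column leaves {re, la}.
Row 3, column 4: eliminating its row and column leaves {do, re, fa}.
Row 4, column 2: eliminating its row and column leaves {do, re}.
Row 4, column 6: eliminating its row and column leaves {re}.
Row 5, column 1: eliminating its row and column leaves {mi, fa, la}.
Row 5, column 2: eliminating its row and column leaves {re, fa, la}.
Row 5, column 3: eliminating its row and column leaves {re, mi, la}.
Row 5, column 4: eliminating its row and column leaves {re, mi, fa}.
Row 6, column 1: eliminating its row and column leaves {mi, fa}.
Row 6, column 2: eliminating its row and column leaves {re, fa, sol}.
Row 6, column 3: eliminating its row and column leaves {re, mi, sol}.
Row 6, column 4: eliminating its row and column leaves {re, mi, fa}.
Enumerating the assignments across these blanks that avoid any row or column repeat gives 14 completions.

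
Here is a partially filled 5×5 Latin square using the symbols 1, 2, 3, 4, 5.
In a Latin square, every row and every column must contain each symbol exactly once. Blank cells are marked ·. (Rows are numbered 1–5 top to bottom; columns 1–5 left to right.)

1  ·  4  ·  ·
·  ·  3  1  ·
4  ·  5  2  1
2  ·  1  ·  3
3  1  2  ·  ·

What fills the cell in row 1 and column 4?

3

Row 2, column 1: row 2 has {1, 3} and column 1 has {1, 2, 3, 4}, leaving only 5.
Row 3, column 2: row 3 has {1, 2, 4, 5} and column 2 has {1}, leaving only 3.
Row 1, column 4 is narrowed to {3, 5}.
If it were 5, then row 1, column 5 would be left with no valid symbol.
So row 1, column 4 must be 3.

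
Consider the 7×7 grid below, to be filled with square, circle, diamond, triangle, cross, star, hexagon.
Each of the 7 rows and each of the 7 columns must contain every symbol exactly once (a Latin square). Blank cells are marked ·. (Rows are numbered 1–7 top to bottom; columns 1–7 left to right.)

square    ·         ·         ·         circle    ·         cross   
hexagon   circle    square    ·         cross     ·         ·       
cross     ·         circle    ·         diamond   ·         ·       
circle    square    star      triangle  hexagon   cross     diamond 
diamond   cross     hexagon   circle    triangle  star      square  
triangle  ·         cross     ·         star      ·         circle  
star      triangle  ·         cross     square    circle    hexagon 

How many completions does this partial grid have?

5

Row 1, column 2: eliminating its row and column leaves {diamond, star, hexagon}.
Row 1, column 3: eliminating its row and column leaves {diamond, triangle}.
Row 1, column 4: eliminating its row and column leaves {diamond, star, hexagon}.
Row 1, column 6: eliminating its row and column leaves {diamond, triangle, hexagon}.
Row 2, column 4: eliminating its row and column leaves {diamond, star}.
Row 2, column 6: eliminating its row and column leaves {diamond, triangle}.
Row 2, column 7: eliminating its row and column leaves {triangle, star}.
Row 3, column 2: eliminating its row and column leaves {star, hexagon}.
Row 3, column 4: eliminating its row and column leaves {square, star, hexagon}.
Row 3, column 6: eliminating its row and column leaves {square, triangle, hexagon}.
Row 3, column 7: eliminating its row and column leaves {triangle, star}.
Row 6, column 2: eliminating its row and column leaves {diamond, hexagon}.
Row 6, column 4: eliminating its row and column leaves {square, diamond, hexagon}.
Row 6, column 6: eliminating its row and column leaves {square, diamond, hexagon}.
Row 7, column 3: eliminating its row and column leaves {diamond}.
Enumerating the assignments across these blanks that avoid any row or column repeat gives 5 completions.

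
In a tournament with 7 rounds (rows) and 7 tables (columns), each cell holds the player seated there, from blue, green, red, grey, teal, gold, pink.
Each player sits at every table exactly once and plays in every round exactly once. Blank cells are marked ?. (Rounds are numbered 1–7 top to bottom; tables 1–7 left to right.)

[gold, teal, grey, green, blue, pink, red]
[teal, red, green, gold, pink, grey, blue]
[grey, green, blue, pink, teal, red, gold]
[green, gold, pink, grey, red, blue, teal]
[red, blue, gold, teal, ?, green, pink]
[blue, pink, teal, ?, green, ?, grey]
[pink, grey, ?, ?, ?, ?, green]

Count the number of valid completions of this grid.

Round 5, table 5: eliminating its round and table leaves {grey}.
Round 6, table 4: eliminating its round and table leaves {red}.
Round 6, table 6: eliminating its round and table leaves {gold}.
Round 7, table 3: eliminating its round and table leaves {red}.
Round 7, table 4: eliminating its round and table leaves {blue, red}.
Round 7, table 5: eliminating its round and table leaves {gold}.
Round 7, table 6: eliminating its round and table leaves {teal, gold}.
Only one assignment across all blanks avoids any round or table repeat, giving 1 completion.

1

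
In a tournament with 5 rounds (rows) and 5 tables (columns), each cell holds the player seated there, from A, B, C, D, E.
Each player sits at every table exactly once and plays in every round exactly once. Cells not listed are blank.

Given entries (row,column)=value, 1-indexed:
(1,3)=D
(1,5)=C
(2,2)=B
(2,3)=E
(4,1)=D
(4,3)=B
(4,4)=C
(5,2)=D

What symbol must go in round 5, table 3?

C

Round 5, table 3 is narrowed to {A, C}.
If it were A, propagating the remaining blanks reaches a contradiction.
So round 5, table 3 must be C.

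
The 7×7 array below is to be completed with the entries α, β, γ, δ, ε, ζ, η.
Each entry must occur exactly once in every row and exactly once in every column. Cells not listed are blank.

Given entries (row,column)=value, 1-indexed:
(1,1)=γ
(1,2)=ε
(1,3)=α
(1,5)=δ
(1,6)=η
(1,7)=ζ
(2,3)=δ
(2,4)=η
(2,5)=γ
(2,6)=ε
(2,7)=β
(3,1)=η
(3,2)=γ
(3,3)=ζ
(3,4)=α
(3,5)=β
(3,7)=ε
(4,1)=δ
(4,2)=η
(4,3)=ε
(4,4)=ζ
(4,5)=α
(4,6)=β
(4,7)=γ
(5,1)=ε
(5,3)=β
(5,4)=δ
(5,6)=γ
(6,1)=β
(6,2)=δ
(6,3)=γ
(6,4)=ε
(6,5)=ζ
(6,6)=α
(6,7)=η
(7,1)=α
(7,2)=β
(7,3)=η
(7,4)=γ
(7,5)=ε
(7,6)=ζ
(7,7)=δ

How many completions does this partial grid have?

Row 1, column 4: eliminating its row and column leaves {β}.
Row 2, column 1: eliminating its row and column leaves {ζ}.
Row 2, column 2: eliminating its row and column leaves {α, ζ}.
Row 3, column 6: eliminating its row and column leaves {δ}.
Row 5, column 2: eliminating its row and column leaves {α, ζ}.
Row 5, column 5: eliminating its row and column leaves {η}.
Row 5, column 7: eliminating its row and column leaves {α}.
Only one assignment across all blanks avoids any row or column repeat, giving 1 completion.

1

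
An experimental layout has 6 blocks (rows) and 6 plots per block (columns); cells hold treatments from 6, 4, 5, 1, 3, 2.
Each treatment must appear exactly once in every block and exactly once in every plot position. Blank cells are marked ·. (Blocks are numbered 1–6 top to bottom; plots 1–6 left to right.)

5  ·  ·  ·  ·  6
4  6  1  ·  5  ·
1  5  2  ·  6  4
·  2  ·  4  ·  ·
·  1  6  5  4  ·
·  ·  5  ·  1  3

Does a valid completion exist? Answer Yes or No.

No

Block 2, plot 6: block 2 has {6, 4, 5, 1} and plot 6 has {6, 4, 3}, so it must be 2.
Now block 5, plot 6: block 5 together with plot 6 already contain {6, 4, 5, 1, 3, 2} — every symbol — so nothing can go there. The grid has no valid completion.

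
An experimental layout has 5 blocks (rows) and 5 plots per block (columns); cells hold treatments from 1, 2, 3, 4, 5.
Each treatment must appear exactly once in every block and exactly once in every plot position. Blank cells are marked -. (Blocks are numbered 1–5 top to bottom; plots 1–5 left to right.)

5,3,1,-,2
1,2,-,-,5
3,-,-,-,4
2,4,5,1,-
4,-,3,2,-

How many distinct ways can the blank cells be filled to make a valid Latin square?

Block 1, plot 4: eliminating its block and plot leaves {4}.
Block 2, plot 3: eliminating its block and plot leaves {4}.
Block 2, plot 4: eliminating its block and plot leaves {3, 4}.
Block 3, plot 2: eliminating its block and plot leaves {1, 5}.
Block 3, plot 3: eliminating its block and plot leaves {2}.
Block 3, plot 4: eliminating its block and plot leaves {5}.
Block 4, plot 5: eliminating its block and plot leaves {3}.
Block 5, plot 2: eliminating its block and plot leaves {1, 5}.
Block 5, plot 5: eliminating its block and plot leaves {1}.
Only one assignment across all blanks avoids any block or plot repeat, giving 1 completion.

1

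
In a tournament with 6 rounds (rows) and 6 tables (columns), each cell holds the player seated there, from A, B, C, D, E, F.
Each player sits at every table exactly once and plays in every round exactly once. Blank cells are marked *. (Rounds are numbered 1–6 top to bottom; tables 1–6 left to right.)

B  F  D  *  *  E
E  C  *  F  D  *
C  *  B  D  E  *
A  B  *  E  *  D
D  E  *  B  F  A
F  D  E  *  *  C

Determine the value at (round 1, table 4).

Round 2, table 3: round 2 has {C, D, E, F} and table 3 has {B, D, E}, leaving only A.
Round 2, table 6: round 2 has {A, C, D, E, F} and table 6 has {A, C, D, E}, leaving only B.
Round 3, table 2: round 3 has {B, C, D, E} and table 2 has {B, C, D, E, F}, leaving only A.
Round 3, table 6: round 3 has {A, B, C, D, E} and table 6 has {A, B, C, D, E}, leaving only F.
Round 4, table 5: round 4 has {A, B, D, E} and table 5 has {D, E, F}, leaving only C.
Round 1, table 5: round 1 has {B, D, E, F} and table 5 has {C, D, E, F}, leaving only A.
Round 1 already has {A, B, D, E, F} and table 4 already has {B, D, E, F}, so round 1, table 4 must be C.

C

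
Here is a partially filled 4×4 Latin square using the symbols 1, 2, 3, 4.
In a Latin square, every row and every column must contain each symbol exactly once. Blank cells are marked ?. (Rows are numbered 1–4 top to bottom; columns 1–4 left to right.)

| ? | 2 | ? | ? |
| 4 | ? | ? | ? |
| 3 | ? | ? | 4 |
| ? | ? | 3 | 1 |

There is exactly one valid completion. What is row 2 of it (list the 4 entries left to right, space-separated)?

Row 1, column 1: row 1 has {2} and column 1 has {3, 4}, leaving only 1.
Row 1, column 3: row 1 has {1, 2} and column 3 has {3}, leaving only 4.
Row 1, column 4: row 1 has {1, 2, 4} and column 4 has {1, 4}, leaving only 3.
Row 2, column 4: row 2 has {4} and column 4 has {1, 3, 4}, leaving only 2.
Row 2, column 3: row 2 has {2, 4} and column 3 has {3, 4}, leaving only 1.
Row 2, column 2: row 2 has {1, 2, 4} and column 2 has {2}, leaving only 3.
So row 2 reads: 4 3 1 2.

4 3 1 2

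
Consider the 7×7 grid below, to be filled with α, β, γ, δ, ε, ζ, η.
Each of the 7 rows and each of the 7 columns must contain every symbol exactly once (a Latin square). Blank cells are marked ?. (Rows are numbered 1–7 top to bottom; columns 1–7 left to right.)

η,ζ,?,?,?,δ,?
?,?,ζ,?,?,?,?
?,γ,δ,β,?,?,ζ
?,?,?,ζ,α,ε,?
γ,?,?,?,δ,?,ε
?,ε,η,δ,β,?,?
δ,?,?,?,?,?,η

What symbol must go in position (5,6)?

Row 4, column 1: row 4 has {α, ε, ζ} and column 1 has {γ, δ, η}, leaving only β.
Row 4, column 3: row 4 has {α, β, ε, ζ} and column 3 has {δ, ζ, η}, leaving only γ.
Row 4, column 7: row 4 has {α, β, γ, ε, ζ} and column 7 has {ε, ζ, η}, leaving only δ.
Row 4, column 2: row 4 has {α, β, γ, δ, ε, ζ} and column 2 has {γ, ε, ζ}, leaving only η.
Row 5, column 6 is narrowed to {α, β, ζ, η}.
If it were α, then row 5, column 3 would be left with no valid symbol.
If it were β, then row 5, column 3 would be left with no valid symbol.
If it were η, then row 5, column 3 would be left with no valid symbol.
So row 5, column 6 must be ζ.

ζ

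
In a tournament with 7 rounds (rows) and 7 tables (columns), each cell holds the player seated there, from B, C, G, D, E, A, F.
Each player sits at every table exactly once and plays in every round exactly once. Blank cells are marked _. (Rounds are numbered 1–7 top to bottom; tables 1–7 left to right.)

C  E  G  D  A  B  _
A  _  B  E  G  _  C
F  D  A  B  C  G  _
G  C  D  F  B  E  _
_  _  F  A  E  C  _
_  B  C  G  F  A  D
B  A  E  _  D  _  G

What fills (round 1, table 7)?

F

Round 1 already has {B, C, G, D, E, A} and table 7 already has {C, G, D}, so round 1, table 7 must be F.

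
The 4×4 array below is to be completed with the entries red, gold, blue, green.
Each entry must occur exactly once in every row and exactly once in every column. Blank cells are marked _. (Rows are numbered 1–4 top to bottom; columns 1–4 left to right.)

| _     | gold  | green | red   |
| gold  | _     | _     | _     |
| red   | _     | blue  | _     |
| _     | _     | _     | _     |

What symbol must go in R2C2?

Row 1, column 1: row 1 has {red, gold, green} and column 1 has {red, gold}, leaving only blue.
Row 2, column 3: row 2 has {gold} and column 3 has {blue, green}, leaving only red.
Row 3, column 2: row 3 has {red, blue} and column 2 has {gold}, leaving only green.
Row 2 already has {red, gold} and column 2 already has {gold, green}, so row 2, column 2 must be blue.

blue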